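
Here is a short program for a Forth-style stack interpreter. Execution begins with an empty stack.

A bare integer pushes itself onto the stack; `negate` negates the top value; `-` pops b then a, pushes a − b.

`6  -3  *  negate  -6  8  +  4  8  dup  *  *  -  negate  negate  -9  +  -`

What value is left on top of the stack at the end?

281

6      → 6
-3     → 6 -3
*      → -18
negate → 18
-6     → 18 -6
8      → 18 -6 8
+      → 18 2
4      → 18 2 4
8      → 18 2 4 8
dup    → 18 2 4 8 8
*      → 18 2 4 64
*      → 18 2 256
-      → 18 -254
negate → 18 254
negate → 18 -254
-9     → 18 -254 -9
+      → 18 -263
-      → 281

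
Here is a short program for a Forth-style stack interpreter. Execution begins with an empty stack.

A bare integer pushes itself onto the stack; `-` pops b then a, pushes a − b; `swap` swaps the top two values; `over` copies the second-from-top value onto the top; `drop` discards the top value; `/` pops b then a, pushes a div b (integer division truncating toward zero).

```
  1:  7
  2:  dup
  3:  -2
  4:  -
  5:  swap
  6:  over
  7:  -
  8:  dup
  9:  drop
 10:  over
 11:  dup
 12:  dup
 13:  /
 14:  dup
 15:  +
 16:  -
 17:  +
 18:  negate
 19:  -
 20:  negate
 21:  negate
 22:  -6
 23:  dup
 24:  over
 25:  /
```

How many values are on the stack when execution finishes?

3

7      : 7
dup    : 7 7
-2     : 7 7 -2
-      : 7 9
swap   : 9 7
over   : 9 7 9
-      : 9 -2
dup    : 9 -2 -2
drop   : 9 -2
over   : 9 -2 9
dup    : 9 -2 9 9
dup    : 9 -2 9 9 9
/      : 9 -2 9 1
dup    : 9 -2 9 1 1
+      : 9 -2 9 2
-      : 9 -2 7
+      : 9 5
negate : 9 -5
-      : 14
negate : -14
negate : 14
-6     : 14 -6
dup    : 14 -6 -6
over   : 14 -6 -6 -6
/      : 14 -6 1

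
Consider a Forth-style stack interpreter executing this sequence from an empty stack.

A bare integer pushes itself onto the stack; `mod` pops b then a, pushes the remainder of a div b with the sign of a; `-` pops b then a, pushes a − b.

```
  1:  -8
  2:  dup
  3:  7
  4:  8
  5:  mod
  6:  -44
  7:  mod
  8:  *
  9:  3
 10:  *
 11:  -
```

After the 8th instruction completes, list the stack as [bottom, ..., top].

[-8, -56]

-8  → [-8]
dup → [-8, -8]
7   → [-8, -8, 7]
8   → [-8, -8, 7, 8]
mod → [-8, -8, 7]
-44 → [-8, -8, 7, -44]
mod → [-8, -8, 7]
*   → [-8, -56]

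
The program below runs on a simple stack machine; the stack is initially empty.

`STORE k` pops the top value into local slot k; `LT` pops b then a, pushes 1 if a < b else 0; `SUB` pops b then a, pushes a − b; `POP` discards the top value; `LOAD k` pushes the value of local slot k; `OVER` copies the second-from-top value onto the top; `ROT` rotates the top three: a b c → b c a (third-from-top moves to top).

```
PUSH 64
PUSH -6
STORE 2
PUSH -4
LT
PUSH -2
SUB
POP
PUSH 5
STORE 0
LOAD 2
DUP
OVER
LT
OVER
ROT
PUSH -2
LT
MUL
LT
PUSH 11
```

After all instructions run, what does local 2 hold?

PUSH 64 → [64]
PUSH -6 → [64, -6]
STORE 2 → [64]
PUSH -4 → [64, -4]
LT      → [0]
PUSH -2 → [0, -2]
SUB     → [2]
POP     → []
PUSH 5  → [5]
STORE 0 → []
LOAD 2  → [-6]
DUP     → [-6, -6]
OVER    → [-6, -6, -6]
LT      → [-6, 0]
OVER    → [-6, 0, -6]
ROT     → [0, -6, -6]
PUSH -2 → [0, -6, -6, -2]
LT      → [0, -6, 1]
MUL     → [0, -6]
LT      → [0]
PUSH 11 → [0, 11]

-6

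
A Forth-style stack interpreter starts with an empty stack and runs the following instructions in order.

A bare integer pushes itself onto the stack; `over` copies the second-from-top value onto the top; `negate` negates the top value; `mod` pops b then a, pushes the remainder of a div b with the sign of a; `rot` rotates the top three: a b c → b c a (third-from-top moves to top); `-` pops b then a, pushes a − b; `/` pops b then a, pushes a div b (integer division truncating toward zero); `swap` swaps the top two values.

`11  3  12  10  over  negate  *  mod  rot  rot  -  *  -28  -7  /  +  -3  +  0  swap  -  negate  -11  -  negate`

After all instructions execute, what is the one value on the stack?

-108

11     -> [11]
3      -> [11, 3]
12     -> [11, 3, 12]
10     -> [11, 3, 12, 10]
over   -> [11, 3, 12, 10, 12]
negate -> [11, 3, 12, 10, -12]
*      -> [11, 3, 12, -120]
mod    -> [11, 3, 12]
rot    -> [3, 12, 11]
rot    -> [12, 11, 3]
-      -> [12, 8]
*      -> [96]
-28    -> [96, -28]
-7     -> [96, -28, -7]
/      -> [96, 4]
+      -> [100]
-3     -> [100, -3]
+      -> [97]
0      -> [97, 0]
swap   -> [0, 97]
-      -> [-97]
negate -> [97]
-11    -> [97, -11]
-      -> [108]
negate -> [-108]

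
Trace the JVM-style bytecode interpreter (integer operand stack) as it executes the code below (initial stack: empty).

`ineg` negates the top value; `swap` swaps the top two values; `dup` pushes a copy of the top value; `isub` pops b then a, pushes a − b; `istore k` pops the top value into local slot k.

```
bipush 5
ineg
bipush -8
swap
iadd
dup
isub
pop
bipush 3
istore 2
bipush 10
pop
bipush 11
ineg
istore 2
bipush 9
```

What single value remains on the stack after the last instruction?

bipush 5   [5]
ineg       [-5]
bipush -8  [-5, -8]
swap       [-8, -5]
iadd       [-13]
dup        [-13, -13]
isub       [0]
pop        []
bipush 3   [3]
istore 2   []
bipush 10  [10]
pop        []
bipush 11  [11]
ineg       [-11]
istore 2   []
bipush 9   [9]

9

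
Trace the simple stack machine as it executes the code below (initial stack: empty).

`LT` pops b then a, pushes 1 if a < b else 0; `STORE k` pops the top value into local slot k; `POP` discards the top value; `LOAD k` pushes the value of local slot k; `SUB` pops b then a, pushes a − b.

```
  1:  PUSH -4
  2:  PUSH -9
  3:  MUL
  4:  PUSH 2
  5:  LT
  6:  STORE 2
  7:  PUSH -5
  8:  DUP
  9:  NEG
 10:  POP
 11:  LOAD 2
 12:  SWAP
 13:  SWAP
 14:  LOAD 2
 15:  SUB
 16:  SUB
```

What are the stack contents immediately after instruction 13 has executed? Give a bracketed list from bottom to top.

[-5, 0]

PUSH -4 → [-4]
PUSH -9 → [-4, -9]
MUL     → [36]
PUSH 2  → [36, 2]
LT      → [0]
STORE 2 → []
PUSH -5 → [-5]
DUP     → [-5, -5]
NEG     → [-5, 5]
POP     → [-5]
LOAD 2  → [-5, 0]
SWAP    → [0, -5]
SWAP    → [-5, 0]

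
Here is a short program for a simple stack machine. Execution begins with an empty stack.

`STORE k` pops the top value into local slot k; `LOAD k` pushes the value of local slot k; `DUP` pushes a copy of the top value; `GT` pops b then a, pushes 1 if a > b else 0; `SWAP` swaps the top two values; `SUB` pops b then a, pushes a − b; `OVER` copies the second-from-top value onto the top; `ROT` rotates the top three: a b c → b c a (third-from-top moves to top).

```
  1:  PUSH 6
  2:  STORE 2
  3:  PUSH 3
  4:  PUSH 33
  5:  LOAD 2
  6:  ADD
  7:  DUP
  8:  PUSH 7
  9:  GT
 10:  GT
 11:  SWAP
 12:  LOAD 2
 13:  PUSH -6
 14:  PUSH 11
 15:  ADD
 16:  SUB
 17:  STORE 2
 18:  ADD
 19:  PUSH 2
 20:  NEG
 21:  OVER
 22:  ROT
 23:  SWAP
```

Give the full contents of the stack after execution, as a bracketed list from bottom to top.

[-2, 4, 4]

PUSH 6   [6]
STORE 2  []
PUSH 3   [3]
PUSH 33  [3, 33]
LOAD 2   [3, 33, 6]
ADD      [3, 39]
DUP      [3, 39, 39]
PUSH 7   [3, 39, 39, 7]
GT       [3, 39, 1]
GT       [3, 1]
SWAP     [1, 3]
LOAD 2   [1, 3, 6]
PUSH -6  [1, 3, 6, -6]
PUSH 11  [1, 3, 6, -6, 11]
ADD      [1, 3, 6, 5]
SUB      [1, 3, 1]
STORE 2  [1, 3]
ADD      [4]
PUSH 2   [4, 2]
NEG      [4, -2]
OVER     [4, -2, 4]
ROT      [-2, 4, 4]
SWAP     [-2, 4, 4]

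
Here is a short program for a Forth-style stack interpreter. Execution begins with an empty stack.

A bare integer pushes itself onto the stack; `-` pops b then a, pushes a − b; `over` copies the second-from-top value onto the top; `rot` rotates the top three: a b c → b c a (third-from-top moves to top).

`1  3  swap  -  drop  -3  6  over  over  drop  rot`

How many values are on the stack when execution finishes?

3

1     1
3     1 3
swap  3 1
-     2
drop  (empty)
-3    -3
6     -3 6
over  -3 6 -3
over  -3 6 -3 6
drop  -3 6 -3
rot   6 -3 -3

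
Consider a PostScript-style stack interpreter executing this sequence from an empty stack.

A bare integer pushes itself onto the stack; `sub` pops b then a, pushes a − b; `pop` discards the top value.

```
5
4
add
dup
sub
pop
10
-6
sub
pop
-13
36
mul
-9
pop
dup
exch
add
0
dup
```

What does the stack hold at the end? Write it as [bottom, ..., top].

[-936, 0, 0]

5     [5]
4     [5, 4]
add   [9]
dup   [9, 9]
sub   [0]
pop   []
10    [10]
-6    [10, -6]
sub   [16]
pop   []
-13   [-13]
36    [-13, 36]
mul   [-468]
-9    [-468, -9]
pop   [-468]
dup   [-468, -468]
exch  [-468, -468]
add   [-936]
0     [-936, 0]
dup   [-936, 0, 0]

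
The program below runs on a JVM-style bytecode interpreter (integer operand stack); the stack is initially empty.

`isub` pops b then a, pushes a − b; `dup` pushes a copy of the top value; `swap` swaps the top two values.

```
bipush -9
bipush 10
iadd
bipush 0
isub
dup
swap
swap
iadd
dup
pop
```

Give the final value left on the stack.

2

bipush -9 -> [-9]
bipush 10 -> [-9, 10]
iadd      -> [1]
bipush 0  -> [1, 0]
isub      -> [1]
dup       -> [1, 1]
swap      -> [1, 1]
swap      -> [1, 1]
iadd      -> [2]
dup       -> [2, 2]
pop       -> [2]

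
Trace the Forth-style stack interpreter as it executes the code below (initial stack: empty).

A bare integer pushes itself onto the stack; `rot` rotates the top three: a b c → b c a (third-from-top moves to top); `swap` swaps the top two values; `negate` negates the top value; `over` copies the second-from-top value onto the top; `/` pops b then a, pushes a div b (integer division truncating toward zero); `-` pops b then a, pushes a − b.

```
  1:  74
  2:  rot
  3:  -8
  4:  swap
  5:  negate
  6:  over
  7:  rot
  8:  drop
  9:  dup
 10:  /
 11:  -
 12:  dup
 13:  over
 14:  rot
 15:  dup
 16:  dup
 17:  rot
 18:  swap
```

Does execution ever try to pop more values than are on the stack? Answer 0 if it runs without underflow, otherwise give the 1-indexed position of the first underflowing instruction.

2

74 → 74
rot  — needs 3 operands, stack has 1 → underflow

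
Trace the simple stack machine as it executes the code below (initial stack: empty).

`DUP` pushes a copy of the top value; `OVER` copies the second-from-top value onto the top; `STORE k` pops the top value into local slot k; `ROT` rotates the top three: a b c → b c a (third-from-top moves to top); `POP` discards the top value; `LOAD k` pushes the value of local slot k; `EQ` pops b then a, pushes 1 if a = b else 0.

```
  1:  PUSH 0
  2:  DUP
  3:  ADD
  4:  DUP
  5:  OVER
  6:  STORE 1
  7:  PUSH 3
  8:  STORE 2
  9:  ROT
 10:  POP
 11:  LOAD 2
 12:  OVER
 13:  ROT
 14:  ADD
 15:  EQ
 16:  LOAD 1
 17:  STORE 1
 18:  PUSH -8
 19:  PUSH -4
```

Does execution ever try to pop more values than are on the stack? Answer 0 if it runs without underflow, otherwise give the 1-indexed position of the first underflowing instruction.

9

PUSH 0  → 0
DUP     → 0 0
ADD     → 0
DUP     → 0 0
OVER    → 0 0 0
STORE 1 → 0 0
PUSH 3  → 0 0 3
STORE 2 → 0 0
ROT  — needs 3 operands, stack has 2 → underflow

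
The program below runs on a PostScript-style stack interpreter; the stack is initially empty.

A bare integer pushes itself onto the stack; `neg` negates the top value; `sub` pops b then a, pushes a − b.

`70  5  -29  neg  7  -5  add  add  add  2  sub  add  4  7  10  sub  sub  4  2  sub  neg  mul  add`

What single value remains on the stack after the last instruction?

70   70
5    70 5
-29  70 5 -29
neg  70 5 29
7    70 5 29 7
-5   70 5 29 7 -5
add  70 5 29 2
add  70 5 31
add  70 36
2    70 36 2
sub  70 34
add  104
4    104 4
7    104 4 7
10   104 4 7 10
sub  104 4 -3
sub  104 7
4    104 7 4
2    104 7 4 2
sub  104 7 2
neg  104 7 -2
mul  104 -14
add  90

90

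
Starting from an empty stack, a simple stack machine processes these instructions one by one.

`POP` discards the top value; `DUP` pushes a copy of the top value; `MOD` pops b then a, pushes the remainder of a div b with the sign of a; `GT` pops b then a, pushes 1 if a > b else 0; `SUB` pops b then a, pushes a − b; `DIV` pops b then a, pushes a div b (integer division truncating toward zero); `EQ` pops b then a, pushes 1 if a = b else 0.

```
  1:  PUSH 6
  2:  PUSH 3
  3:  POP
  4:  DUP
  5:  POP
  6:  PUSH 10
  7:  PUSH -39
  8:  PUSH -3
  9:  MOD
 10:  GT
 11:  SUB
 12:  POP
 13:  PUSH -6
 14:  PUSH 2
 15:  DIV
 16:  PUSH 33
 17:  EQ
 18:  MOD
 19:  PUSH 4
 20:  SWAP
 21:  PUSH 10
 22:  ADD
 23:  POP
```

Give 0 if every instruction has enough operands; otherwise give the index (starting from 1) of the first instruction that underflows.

PUSH 6   -> [6]
PUSH 3   -> [6, 3]
POP      -> [6]
DUP      -> [6, 6]
POP      -> [6]
PUSH 10  -> [6, 10]
PUSH -39 -> [6, 10, -39]
PUSH -3  -> [6, 10, -39, -3]
MOD      -> [6, 10, 0]
GT       -> [6, 1]
SUB      -> [5]
POP      -> []
PUSH -6  -> [-6]
PUSH 2   -> [-6, 2]
DIV      -> [-3]
PUSH 33  -> [-3, 33]
EQ       -> [0]
MOD  — needs 2 operands, stack has 1 → underflow

18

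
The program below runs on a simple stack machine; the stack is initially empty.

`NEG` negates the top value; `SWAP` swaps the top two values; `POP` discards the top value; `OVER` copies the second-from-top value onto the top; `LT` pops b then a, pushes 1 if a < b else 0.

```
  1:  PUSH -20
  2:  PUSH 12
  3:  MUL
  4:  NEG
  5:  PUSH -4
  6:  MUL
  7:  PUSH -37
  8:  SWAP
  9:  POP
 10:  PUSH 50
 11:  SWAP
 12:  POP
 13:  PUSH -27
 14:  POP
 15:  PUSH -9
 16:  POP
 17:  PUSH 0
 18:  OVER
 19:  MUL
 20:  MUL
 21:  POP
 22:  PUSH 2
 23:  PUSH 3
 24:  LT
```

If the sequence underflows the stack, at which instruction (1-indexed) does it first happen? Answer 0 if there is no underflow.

PUSH -20 : -20
PUSH 12  : -20 12
MUL      : -240
NEG      : 240
PUSH -4  : 240 -4
MUL      : -960
PUSH -37 : -960 -37
SWAP     : -37 -960
POP      : -37
PUSH 50  : -37 50
SWAP     : 50 -37
POP      : 50
PUSH -27 : 50 -27
POP      : 50
PUSH -9  : 50 -9
POP      : 50
PUSH 0   : 50 0
OVER     : 50 0 50
MUL      : 50 0
MUL      : 0
POP      : (empty)
PUSH 2   : 2
PUSH 3   : 2 3
LT       : 1

0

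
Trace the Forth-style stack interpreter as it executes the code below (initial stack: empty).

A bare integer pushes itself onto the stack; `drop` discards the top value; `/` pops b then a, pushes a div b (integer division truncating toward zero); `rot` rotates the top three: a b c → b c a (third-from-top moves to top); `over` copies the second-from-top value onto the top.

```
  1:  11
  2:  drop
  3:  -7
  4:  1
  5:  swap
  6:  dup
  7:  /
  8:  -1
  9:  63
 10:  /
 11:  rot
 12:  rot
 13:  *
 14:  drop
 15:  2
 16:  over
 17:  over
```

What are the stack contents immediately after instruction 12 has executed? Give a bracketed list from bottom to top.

11   -> 11
drop -> (empty)
-7   -> -7
1    -> -7 1
swap -> 1 -7
dup  -> 1 -7 -7
/    -> 1 1
-1   -> 1 1 -1
63   -> 1 1 -1 63
/    -> 1 1 0
rot  -> 1 0 1
rot  -> 0 1 1

[0, 1, 1]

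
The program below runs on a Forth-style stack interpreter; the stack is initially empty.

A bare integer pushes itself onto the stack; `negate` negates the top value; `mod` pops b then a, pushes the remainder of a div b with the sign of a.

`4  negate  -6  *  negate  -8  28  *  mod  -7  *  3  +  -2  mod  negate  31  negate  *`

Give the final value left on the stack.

4      → [4]
negate → [-4]
-6     → [-4, -6]
*      → [24]
negate → [-24]
-8     → [-24, -8]
28     → [-24, -8, 28]
*      → [-24, -224]
mod    → [-24]
-7     → [-24, -7]
*      → [168]
3      → [168, 3]
+      → [171]
-2     → [171, -2]
mod    → [1]
negate → [-1]
31     → [-1, 31]
negate → [-1, -31]
*      → [31]

31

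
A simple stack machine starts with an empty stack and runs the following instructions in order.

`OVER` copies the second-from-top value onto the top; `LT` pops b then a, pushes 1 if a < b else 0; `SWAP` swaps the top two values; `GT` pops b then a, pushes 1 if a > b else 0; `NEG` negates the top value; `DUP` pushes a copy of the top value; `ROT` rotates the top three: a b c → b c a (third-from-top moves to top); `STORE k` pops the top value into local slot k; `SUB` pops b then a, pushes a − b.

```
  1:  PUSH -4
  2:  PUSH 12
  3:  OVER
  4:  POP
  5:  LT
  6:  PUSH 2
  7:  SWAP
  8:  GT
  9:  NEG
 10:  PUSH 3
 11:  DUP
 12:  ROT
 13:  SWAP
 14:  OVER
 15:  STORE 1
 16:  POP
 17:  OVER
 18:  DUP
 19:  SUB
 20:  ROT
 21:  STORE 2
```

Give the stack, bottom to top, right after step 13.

[3, -1, 3]

PUSH -4 : -4
PUSH 12 : -4 12
OVER    : -4 12 -4
POP     : -4 12
LT      : 1
PUSH 2  : 1 2
SWAP    : 2 1
GT      : 1
NEG     : -1
PUSH 3  : -1 3
DUP     : -1 3 3
ROT     : 3 3 -1
SWAP    : 3 -1 3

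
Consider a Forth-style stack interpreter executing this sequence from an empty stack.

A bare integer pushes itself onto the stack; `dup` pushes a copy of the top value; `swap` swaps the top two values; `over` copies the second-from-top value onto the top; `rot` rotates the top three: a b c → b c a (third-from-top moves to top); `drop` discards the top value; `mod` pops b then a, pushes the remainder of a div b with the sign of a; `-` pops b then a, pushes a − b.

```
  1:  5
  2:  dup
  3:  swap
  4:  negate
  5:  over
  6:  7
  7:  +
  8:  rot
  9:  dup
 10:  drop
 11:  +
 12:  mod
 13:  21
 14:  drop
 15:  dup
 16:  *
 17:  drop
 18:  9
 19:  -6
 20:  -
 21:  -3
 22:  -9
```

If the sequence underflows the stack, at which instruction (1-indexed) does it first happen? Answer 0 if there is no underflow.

0

5      → 5
dup    → 5 5
swap   → 5 5
negate → 5 -5
over   → 5 -5 5
7      → 5 -5 5 7
+      → 5 -5 12
rot    → -5 12 5
dup    → -5 12 5 5
drop   → -5 12 5
+      → -5 17
mod    → -5
21     → -5 21
drop   → -5
dup    → -5 -5
*      → 25
drop   → (empty)
9      → 9
-6     → 9 -6
-      → 15
-3     → 15 -3
-9     → 15 -3 -9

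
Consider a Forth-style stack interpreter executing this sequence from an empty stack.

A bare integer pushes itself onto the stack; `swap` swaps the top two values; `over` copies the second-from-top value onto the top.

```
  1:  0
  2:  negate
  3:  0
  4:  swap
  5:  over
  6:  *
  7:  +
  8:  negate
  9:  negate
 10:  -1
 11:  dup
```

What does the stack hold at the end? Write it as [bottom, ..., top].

[0, -1, -1]

0      -> 0
negate -> 0
0      -> 0 0
swap   -> 0 0
over   -> 0 0 0
*      -> 0 0
+      -> 0
negate -> 0
negate -> 0
-1     -> 0 -1
dup    -> 0 -1 -1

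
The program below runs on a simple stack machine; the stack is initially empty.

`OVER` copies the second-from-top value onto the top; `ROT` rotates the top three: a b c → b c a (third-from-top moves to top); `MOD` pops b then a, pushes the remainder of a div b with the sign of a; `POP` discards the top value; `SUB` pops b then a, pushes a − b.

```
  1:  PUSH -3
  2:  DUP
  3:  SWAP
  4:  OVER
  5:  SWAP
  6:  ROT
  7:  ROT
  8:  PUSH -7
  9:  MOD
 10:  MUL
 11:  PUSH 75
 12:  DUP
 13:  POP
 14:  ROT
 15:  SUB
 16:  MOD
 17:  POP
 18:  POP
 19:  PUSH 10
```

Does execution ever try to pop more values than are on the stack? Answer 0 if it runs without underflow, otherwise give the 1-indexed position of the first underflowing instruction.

PUSH -3  [-3]
DUP      [-3, -3]
SWAP     [-3, -3]
OVER     [-3, -3, -3]
SWAP     [-3, -3, -3]
ROT      [-3, -3, -3]
ROT      [-3, -3, -3]
PUSH -7  [-3, -3, -3, -7]
MOD      [-3, -3, -3]
MUL      [-3, 9]
PUSH 75  [-3, 9, 75]
DUP      [-3, 9, 75, 75]
POP      [-3, 9, 75]
ROT      [9, 75, -3]
SUB      [9, 78]
MOD      [9]
POP      []
POP  — needs 1 operand, stack has 0 → underflow

18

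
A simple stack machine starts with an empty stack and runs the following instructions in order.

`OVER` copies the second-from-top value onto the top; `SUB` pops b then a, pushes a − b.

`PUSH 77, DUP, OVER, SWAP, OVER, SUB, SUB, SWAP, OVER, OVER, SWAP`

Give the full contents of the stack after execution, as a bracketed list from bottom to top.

PUSH 77 -> 77
DUP     -> 77 77
OVER    -> 77 77 77
SWAP    -> 77 77 77
OVER    -> 77 77 77 77
SUB     -> 77 77 0
SUB     -> 77 77
SWAP    -> 77 77
OVER    -> 77 77 77
OVER    -> 77 77 77 77
SWAP    -> 77 77 77 77

[77, 77, 77, 77]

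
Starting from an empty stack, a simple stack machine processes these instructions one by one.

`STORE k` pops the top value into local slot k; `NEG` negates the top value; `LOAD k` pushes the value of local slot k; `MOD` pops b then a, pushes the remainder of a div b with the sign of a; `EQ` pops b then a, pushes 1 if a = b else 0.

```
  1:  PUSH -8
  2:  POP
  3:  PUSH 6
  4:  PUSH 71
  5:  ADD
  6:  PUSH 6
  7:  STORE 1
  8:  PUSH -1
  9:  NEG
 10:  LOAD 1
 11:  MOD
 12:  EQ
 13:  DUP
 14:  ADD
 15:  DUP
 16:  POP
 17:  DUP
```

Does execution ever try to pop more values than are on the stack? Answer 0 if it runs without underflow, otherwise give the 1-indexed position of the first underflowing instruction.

0

PUSH -8  -8
POP      (empty)
PUSH 6   6
PUSH 71  6 71
ADD      77
PUSH 6   77 6
STORE 1  77
PUSH -1  77 -1
NEG      77 1
LOAD 1   77 1 6
MOD      77 1
EQ       0
DUP      0 0
ADD      0
DUP      0 0
POP      0
DUP      0 0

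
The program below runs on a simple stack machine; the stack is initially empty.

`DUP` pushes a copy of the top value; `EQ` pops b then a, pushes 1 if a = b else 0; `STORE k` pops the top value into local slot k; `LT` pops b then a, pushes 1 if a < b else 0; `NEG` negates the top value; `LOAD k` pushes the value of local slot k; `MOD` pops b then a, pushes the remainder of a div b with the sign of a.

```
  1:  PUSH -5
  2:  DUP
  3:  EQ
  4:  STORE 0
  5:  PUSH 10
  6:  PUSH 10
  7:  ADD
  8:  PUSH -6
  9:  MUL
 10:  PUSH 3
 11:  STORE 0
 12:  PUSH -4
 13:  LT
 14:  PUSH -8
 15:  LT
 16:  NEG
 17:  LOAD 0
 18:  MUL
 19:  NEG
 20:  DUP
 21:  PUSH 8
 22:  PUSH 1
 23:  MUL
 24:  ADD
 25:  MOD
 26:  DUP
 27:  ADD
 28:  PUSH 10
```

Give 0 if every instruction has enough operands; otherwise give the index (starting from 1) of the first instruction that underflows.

PUSH -5 : -5
DUP     : -5 -5
EQ      : 1
STORE 0 : (empty)
PUSH 10 : 10
PUSH 10 : 10 10
ADD     : 20
PUSH -6 : 20 -6
MUL     : -120
PUSH 3  : -120 3
STORE 0 : -120
PUSH -4 : -120 -4
LT      : 1
PUSH -8 : 1 -8
LT      : 0
NEG     : 0
LOAD 0  : 0 3
MUL     : 0
NEG     : 0
DUP     : 0 0
PUSH 8  : 0 0 8
PUSH 1  : 0 0 8 1
MUL     : 0 0 8
ADD     : 0 8
MOD     : 0
DUP     : 0 0
ADD     : 0
PUSH 10 : 0 10

0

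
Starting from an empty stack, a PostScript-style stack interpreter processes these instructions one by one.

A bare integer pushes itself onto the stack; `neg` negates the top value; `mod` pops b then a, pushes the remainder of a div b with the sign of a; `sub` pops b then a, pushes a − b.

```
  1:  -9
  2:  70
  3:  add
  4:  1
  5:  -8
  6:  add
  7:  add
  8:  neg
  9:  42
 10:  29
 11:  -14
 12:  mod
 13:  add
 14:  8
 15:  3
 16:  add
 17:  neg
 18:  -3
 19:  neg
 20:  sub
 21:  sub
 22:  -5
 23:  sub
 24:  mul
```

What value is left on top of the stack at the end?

-3348

-9  : [-9]
70  : [-9, 70]
add : [61]
1   : [61, 1]
-8  : [61, 1, -8]
add : [61, -7]
add : [54]
neg : [-54]
42  : [-54, 42]
29  : [-54, 42, 29]
-14 : [-54, 42, 29, -14]
mod : [-54, 42, 1]
add : [-54, 43]
8   : [-54, 43, 8]
3   : [-54, 43, 8, 3]
add : [-54, 43, 11]
neg : [-54, 43, -11]
-3  : [-54, 43, -11, -3]
neg : [-54, 43, -11, 3]
sub : [-54, 43, -14]
sub : [-54, 57]
-5  : [-54, 57, -5]
sub : [-54, 62]
mul : [-3348]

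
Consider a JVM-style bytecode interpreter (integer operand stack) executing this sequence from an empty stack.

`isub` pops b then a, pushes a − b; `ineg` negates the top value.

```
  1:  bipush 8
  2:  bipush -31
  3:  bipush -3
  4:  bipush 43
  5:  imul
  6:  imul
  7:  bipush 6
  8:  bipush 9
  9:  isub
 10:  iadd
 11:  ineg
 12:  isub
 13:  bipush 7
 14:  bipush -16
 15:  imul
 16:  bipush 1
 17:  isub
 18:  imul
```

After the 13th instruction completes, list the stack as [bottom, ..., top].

bipush 8    [8]
bipush -31  [8, -31]
bipush -3   [8, -31, -3]
bipush 43   [8, -31, -3, 43]
imul        [8, -31, -129]
imul        [8, 3999]
bipush 6    [8, 3999, 6]
bipush 9    [8, 3999, 6, 9]
isub        [8, 3999, -3]
iadd        [8, 3996]
ineg        [8, -3996]
isub        [4004]
bipush 7    [4004, 7]

[4004, 7]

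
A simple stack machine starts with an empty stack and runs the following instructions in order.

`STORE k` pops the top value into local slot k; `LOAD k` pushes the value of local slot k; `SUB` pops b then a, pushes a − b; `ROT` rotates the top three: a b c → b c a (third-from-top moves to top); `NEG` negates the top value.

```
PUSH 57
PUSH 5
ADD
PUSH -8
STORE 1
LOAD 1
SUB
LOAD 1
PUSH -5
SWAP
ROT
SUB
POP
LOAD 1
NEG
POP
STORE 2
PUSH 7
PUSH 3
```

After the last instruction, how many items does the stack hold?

PUSH 57 → 57
PUSH 5  → 57 5
ADD     → 62
PUSH -8 → 62 -8
STORE 1 → 62
LOAD 1  → 62 -8
SUB     → 70
LOAD 1  → 70 -8
PUSH -5 → 70 -8 -5
SWAP    → 70 -5 -8
ROT     → -5 -8 70
SUB     → -5 -78
POP     → -5
LOAD 1  → -5 -8
NEG     → -5 8
POP     → -5
STORE 2 → (empty)
PUSH 7  → 7
PUSH 3  → 7 3

2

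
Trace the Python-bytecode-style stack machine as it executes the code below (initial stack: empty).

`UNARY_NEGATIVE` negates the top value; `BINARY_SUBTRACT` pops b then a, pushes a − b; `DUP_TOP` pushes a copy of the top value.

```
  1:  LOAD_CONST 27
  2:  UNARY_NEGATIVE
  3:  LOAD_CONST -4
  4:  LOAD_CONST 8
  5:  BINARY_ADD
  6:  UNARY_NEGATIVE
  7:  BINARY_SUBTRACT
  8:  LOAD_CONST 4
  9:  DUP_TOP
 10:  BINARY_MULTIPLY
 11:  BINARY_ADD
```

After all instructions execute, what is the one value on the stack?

-7

LOAD_CONST 27   → [27]
UNARY_NEGATIVE  → [-27]
LOAD_CONST -4   → [-27, -4]
LOAD_CONST 8    → [-27, -4, 8]
BINARY_ADD      → [-27, 4]
UNARY_NEGATIVE  → [-27, -4]
BINARY_SUBTRACT → [-23]
LOAD_CONST 4    → [-23, 4]
DUP_TOP         → [-23, 4, 4]
BINARY_MULTIPLY → [-23, 16]
BINARY_ADD      → [-7]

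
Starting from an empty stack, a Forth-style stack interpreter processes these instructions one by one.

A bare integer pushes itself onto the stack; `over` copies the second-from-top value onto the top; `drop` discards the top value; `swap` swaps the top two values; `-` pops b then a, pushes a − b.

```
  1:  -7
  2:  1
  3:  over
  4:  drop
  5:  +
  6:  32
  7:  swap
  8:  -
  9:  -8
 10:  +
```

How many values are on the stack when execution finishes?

-7   -> [-7]
1    -> [-7, 1]
over -> [-7, 1, -7]
drop -> [-7, 1]
+    -> [-6]
32   -> [-6, 32]
swap -> [32, -6]
-    -> [38]
-8   -> [38, -8]
+    -> [30]

1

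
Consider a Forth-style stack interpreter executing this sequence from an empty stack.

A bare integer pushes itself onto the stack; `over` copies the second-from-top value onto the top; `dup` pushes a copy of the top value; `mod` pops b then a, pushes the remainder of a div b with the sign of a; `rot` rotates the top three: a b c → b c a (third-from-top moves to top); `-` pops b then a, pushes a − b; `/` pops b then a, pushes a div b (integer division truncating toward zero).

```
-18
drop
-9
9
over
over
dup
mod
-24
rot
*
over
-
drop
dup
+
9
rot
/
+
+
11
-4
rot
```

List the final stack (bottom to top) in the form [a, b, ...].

-18   -18
drop  (empty)
-9    -9
9     -9 9
over  -9 9 -9
over  -9 9 -9 9
dup   -9 9 -9 9 9
mod   -9 9 -9 0
-24   -9 9 -9 0 -24
rot   -9 9 0 -24 -9
*     -9 9 0 216
over  -9 9 0 216 0
-     -9 9 0 216
drop  -9 9 0
dup   -9 9 0 0
+     -9 9 0
9     -9 9 0 9
rot   -9 0 9 9
/     -9 0 1
+     -9 1
+     -8
11    -8 11
-4    -8 11 -4
rot   11 -4 -8

[11, -4, -8]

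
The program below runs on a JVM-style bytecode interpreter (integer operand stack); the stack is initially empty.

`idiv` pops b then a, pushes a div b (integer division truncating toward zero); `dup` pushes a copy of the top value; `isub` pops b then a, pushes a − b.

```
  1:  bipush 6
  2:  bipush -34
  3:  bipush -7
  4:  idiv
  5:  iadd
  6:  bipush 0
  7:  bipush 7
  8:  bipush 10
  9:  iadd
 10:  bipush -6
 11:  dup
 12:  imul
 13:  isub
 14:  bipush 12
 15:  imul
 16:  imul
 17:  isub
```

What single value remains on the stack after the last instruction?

bipush 6   → [6]
bipush -34 → [6, -34]
bipush -7  → [6, -34, -7]
idiv       → [6, 4]
iadd       → [10]
bipush 0   → [10, 0]
bipush 7   → [10, 0, 7]
bipush 10  → [10, 0, 7, 10]
iadd       → [10, 0, 17]
bipush -6  → [10, 0, 17, -6]
dup        → [10, 0, 17, -6, -6]
imul       → [10, 0, 17, 36]
isub       → [10, 0, -19]
bipush 12  → [10, 0, -19, 12]
imul       → [10, 0, -228]
imul       → [10, 0]
isub       → [10]

10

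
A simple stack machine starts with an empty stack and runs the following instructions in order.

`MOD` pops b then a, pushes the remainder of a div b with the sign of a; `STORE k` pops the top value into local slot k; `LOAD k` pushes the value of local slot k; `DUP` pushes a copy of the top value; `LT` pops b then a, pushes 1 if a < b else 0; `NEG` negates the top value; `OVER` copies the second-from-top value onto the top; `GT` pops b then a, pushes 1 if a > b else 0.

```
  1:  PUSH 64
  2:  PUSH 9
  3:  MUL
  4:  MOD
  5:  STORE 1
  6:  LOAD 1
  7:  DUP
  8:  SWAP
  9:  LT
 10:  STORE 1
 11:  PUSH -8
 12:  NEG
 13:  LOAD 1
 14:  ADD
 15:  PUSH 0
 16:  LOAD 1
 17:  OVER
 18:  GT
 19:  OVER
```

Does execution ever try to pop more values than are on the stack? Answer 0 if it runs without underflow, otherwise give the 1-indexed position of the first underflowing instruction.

PUSH 64  64
PUSH 9   64 9
MUL      576
MOD  — needs 2 operands, stack has 1 → underflow

4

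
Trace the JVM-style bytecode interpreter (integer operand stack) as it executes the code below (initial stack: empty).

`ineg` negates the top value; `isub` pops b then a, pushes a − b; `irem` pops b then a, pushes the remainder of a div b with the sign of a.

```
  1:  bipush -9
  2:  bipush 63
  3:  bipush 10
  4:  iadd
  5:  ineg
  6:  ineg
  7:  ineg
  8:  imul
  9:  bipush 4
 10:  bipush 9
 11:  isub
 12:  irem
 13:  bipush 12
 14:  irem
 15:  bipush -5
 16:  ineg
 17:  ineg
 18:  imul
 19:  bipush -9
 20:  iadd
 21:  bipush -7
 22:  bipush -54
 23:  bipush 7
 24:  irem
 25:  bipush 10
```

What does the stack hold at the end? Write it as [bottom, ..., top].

bipush -9   -9
bipush 63   -9 63
bipush 10   -9 63 10
iadd        -9 73
ineg        -9 -73
ineg        -9 73
ineg        -9 -73
imul        657
bipush 4    657 4
bipush 9    657 4 9
isub        657 -5
irem        2
bipush 12   2 12
irem        2
bipush -5   2 -5
ineg        2 5
ineg        2 -5
imul        -10
bipush -9   -10 -9
iadd        -19
bipush -7   -19 -7
bipush -54  -19 -7 -54
bipush 7    -19 -7 -54 7
irem        -19 -7 -5
bipush 10   -19 -7 -5 10

[-19, -7, -5, 10]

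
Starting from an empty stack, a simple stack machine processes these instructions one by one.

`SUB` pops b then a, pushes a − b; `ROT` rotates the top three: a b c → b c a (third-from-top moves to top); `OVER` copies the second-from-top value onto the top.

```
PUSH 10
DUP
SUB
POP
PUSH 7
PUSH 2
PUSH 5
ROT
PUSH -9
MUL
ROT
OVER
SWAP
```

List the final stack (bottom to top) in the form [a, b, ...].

[5, -63, -63, 2]

PUSH 10  [10]
DUP      [10, 10]
SUB      [0]
POP      []
PUSH 7   [7]
PUSH 2   [7, 2]
PUSH 5   [7, 2, 5]
ROT      [2, 5, 7]
PUSH -9  [2, 5, 7, -9]
MUL      [2, 5, -63]
ROT      [5, -63, 2]
OVER     [5, -63, 2, -63]
SWAP     [5, -63, -63, 2]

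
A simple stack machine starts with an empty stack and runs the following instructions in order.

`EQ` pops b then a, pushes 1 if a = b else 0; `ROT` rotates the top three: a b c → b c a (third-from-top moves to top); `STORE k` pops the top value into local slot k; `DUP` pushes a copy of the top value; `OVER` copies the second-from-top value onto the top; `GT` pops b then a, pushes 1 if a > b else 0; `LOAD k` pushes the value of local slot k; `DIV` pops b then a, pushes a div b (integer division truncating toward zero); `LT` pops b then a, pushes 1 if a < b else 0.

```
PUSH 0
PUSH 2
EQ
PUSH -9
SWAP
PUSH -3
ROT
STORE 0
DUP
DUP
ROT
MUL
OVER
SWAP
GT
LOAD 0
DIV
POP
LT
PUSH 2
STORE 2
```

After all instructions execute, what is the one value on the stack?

PUSH 0  → 0
PUSH 2  → 0 2
EQ      → 0
PUSH -9 → 0 -9
SWAP    → -9 0
PUSH -3 → -9 0 -3
ROT     → 0 -3 -9
STORE 0 → 0 -3
DUP     → 0 -3 -3
DUP     → 0 -3 -3 -3
ROT     → 0 -3 -3 -3
MUL     → 0 -3 9
OVER    → 0 -3 9 -3
SWAP    → 0 -3 -3 9
GT      → 0 -3 0
LOAD 0  → 0 -3 0 -9
DIV     → 0 -3 0
POP     → 0 -3
LT      → 0
PUSH 2  → 0 2
STORE 2 → 0

0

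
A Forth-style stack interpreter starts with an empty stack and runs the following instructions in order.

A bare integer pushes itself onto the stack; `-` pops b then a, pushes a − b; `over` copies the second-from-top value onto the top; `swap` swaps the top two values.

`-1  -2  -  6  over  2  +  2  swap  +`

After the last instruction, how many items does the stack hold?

3

-1   → -1
-2   → -1 -2
-    → 1
6    → 1 6
over → 1 6 1
2    → 1 6 1 2
+    → 1 6 3
2    → 1 6 3 2
swap → 1 6 2 3
+    → 1 6 5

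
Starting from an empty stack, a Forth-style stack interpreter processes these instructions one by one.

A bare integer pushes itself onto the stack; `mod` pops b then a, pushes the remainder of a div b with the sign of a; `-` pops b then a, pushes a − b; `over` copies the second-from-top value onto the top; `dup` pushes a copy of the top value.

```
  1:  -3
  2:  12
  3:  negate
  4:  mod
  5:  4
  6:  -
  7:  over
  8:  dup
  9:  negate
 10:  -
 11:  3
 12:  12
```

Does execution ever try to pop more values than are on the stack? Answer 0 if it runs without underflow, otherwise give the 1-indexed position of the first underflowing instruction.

7

-3     : -3
12     : -3 12
negate : -3 -12
mod    : -3
4      : -3 4
-      : -7
over  — needs 2 operands, stack has 1 → underflow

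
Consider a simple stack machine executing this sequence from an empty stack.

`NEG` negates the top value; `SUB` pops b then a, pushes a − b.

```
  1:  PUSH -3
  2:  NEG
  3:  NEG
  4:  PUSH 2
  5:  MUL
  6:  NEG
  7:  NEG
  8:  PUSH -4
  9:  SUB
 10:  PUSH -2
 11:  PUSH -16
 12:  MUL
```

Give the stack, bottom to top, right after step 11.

PUSH -3   [-3]
NEG       [3]
NEG       [-3]
PUSH 2    [-3, 2]
MUL       [-6]
NEG       [6]
NEG       [-6]
PUSH -4   [-6, -4]
SUB       [-2]
PUSH -2   [-2, -2]
PUSH -16  [-2, -2, -16]

[-2, -2, -16]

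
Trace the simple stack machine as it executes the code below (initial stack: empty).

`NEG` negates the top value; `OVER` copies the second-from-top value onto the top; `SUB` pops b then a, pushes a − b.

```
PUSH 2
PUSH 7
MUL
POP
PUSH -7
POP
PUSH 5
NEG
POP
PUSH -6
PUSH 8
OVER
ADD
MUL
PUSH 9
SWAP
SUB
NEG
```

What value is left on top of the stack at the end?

PUSH 2  -> 2
PUSH 7  -> 2 7
MUL     -> 14
POP     -> (empty)
PUSH -7 -> -7
POP     -> (empty)
PUSH 5  -> 5
NEG     -> -5
POP     -> (empty)
PUSH -6 -> -6
PUSH 8  -> -6 8
OVER    -> -6 8 -6
ADD     -> -6 2
MUL     -> -12
PUSH 9  -> -12 9
SWAP    -> 9 -12
SUB     -> 21
NEG     -> -21

-21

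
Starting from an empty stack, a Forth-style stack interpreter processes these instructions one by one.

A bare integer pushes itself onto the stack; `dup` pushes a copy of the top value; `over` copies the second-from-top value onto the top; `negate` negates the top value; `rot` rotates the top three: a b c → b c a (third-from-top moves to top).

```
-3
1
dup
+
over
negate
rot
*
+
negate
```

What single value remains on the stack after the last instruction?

-3     -> -3
1      -> -3 1
dup    -> -3 1 1
+      -> -3 2
over   -> -3 2 -3
negate -> -3 2 3
rot    -> 2 3 -3
*      -> 2 -9
+      -> -7
negate -> 7

7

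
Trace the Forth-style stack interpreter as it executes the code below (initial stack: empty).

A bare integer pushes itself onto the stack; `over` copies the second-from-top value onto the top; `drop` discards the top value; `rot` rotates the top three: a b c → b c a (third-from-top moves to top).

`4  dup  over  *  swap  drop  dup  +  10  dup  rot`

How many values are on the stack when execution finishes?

3

4    → [4]
dup  → [4, 4]
over → [4, 4, 4]
*    → [4, 16]
swap → [16, 4]
drop → [16]
dup  → [16, 16]
+    → [32]
10   → [32, 10]
dup  → [32, 10, 10]
rot  → [10, 10, 32]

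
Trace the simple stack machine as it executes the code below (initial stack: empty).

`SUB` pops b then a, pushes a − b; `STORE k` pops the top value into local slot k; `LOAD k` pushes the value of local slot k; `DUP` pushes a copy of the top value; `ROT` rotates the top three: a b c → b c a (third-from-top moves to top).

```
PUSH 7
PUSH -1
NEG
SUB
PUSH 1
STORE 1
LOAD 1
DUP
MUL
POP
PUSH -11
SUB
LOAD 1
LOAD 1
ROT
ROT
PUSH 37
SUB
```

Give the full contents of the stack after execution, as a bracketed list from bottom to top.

PUSH 7   -> [7]
PUSH -1  -> [7, -1]
NEG      -> [7, 1]
SUB      -> [6]
PUSH 1   -> [6, 1]
STORE 1  -> [6]
LOAD 1   -> [6, 1]
DUP      -> [6, 1, 1]
MUL      -> [6, 1]
POP      -> [6]
PUSH -11 -> [6, -11]
SUB      -> [17]
LOAD 1   -> [17, 1]
LOAD 1   -> [17, 1, 1]
ROT      -> [1, 1, 17]
ROT      -> [1, 17, 1]
PUSH 37  -> [1, 17, 1, 37]
SUB      -> [1, 17, -36]

[1, 17, -36]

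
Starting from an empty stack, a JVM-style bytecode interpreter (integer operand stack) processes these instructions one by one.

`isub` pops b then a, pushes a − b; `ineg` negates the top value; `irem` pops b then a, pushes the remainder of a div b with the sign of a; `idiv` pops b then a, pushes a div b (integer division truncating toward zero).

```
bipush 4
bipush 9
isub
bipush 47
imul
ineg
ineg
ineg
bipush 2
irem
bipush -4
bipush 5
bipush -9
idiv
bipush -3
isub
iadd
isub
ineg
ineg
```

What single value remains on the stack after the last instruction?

2

bipush 4   4
bipush 9   4 9
isub       -5
bipush 47  -5 47
imul       -235
ineg       235
ineg       -235
ineg       235
bipush 2   235 2
irem       1
bipush -4  1 -4
bipush 5   1 -4 5
bipush -9  1 -4 5 -9
idiv       1 -4 0
bipush -3  1 -4 0 -3
isub       1 -4 3
iadd       1 -1
isub       2
ineg       -2
ineg       2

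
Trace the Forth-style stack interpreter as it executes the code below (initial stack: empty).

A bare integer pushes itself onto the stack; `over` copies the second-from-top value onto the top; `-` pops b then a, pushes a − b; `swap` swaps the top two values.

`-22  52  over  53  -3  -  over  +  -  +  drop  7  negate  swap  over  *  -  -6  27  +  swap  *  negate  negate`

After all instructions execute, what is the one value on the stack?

-22    → -22
52     → -22 52
over   → -22 52 -22
53     → -22 52 -22 53
-3     → -22 52 -22 53 -3
-      → -22 52 -22 56
over   → -22 52 -22 56 -22
+      → -22 52 -22 34
-      → -22 52 -56
+      → -22 -4
drop   → -22
7      → -22 7
negate → -22 -7
swap   → -7 -22
over   → -7 -22 -7
*      → -7 154
-      → -161
-6     → -161 -6
27     → -161 -6 27
+      → -161 21
swap   → 21 -161
*      → -3381
negate → 3381
negate → -3381

-3381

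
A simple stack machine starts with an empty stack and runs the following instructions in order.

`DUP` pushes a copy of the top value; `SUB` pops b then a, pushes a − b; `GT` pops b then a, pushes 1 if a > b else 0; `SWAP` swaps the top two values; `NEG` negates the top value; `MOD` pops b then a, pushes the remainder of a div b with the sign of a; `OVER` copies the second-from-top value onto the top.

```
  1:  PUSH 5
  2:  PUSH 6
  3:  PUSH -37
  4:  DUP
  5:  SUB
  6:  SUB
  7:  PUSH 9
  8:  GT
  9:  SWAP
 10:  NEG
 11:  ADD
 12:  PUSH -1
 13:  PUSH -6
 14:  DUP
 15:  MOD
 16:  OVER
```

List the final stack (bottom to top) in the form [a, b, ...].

[-5, -1, 0, -1]

PUSH 5   -> [5]
PUSH 6   -> [5, 6]
PUSH -37 -> [5, 6, -37]
DUP      -> [5, 6, -37, -37]
SUB      -> [5, 6, 0]
SUB      -> [5, 6]
PUSH 9   -> [5, 6, 9]
GT       -> [5, 0]
SWAP     -> [0, 5]
NEG      -> [0, -5]
ADD      -> [-5]
PUSH -1  -> [-5, -1]
PUSH -6  -> [-5, -1, -6]
DUP      -> [-5, -1, -6, -6]
MOD      -> [-5, -1, 0]
OVER     -> [-5, -1, 0, -1]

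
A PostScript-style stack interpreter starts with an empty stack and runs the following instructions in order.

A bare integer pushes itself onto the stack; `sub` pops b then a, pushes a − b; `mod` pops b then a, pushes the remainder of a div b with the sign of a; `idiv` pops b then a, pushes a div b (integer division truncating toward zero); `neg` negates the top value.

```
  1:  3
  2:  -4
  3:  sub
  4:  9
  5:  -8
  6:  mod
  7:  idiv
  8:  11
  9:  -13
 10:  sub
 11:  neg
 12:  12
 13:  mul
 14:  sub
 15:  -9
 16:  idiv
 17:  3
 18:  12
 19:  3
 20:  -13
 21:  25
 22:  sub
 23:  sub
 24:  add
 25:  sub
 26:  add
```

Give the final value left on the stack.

-82

3     [3]
-4    [3, -4]
sub   [7]
9     [7, 9]
-8    [7, 9, -8]
mod   [7, 1]
idiv  [7]
11    [7, 11]
-13   [7, 11, -13]
sub   [7, 24]
neg   [7, -24]
12    [7, -24, 12]
mul   [7, -288]
sub   [295]
-9    [295, -9]
idiv  [-32]
3     [-32, 3]
12    [-32, 3, 12]
3     [-32, 3, 12, 3]
-13   [-32, 3, 12, 3, -13]
25    [-32, 3, 12, 3, -13, 25]
sub   [-32, 3, 12, 3, -38]
sub   [-32, 3, 12, 41]
add   [-32, 3, 53]
sub   [-32, -50]
add   [-82]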